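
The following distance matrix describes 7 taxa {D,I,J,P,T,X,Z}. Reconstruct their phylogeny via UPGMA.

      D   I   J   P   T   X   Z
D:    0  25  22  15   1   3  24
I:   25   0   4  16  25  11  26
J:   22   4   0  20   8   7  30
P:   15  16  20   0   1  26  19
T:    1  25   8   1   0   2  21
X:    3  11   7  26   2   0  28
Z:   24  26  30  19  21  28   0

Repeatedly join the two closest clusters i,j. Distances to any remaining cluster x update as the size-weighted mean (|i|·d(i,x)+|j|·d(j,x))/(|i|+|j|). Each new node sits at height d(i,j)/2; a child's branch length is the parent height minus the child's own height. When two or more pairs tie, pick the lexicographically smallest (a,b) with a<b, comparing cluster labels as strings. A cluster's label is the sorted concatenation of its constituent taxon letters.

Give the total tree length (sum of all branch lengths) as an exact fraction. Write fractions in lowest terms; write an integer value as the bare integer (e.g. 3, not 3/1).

1051/24

iteration 1: select D,T (d=1); attach at lengths (1/2, 1/2); label the merged cluster DT
  updated: d(DT,I)=25, d(DT,J)=15, d(DT,P)=8, d(DT,X)=5/2, d(DT,Z)=45/2
iteration 2: select DT,X (d=5/2); attach at lengths (3/4, 5/4); label the merged cluster DTX
  updated: d(DTX,I)=61/3, d(DTX,J)=37/3, d(DTX,P)=14, d(DTX,Z)=73/3
iteration 3: select I,J (d=4); attach at lengths (2, 2); label the merged cluster IJ
  updated: d(DTX,IJ)=49/3, d(IJ,P)=18, d(IJ,Z)=28
iteration 4: select DTX,P (d=14); attach at lengths (23/4, 7); label the merged cluster DPTX
  updated: d(DPTX,IJ)=67/4, d(DPTX,Z)=23
iteration 5: select DPTX,IJ (d=67/4); attach at lengths (11/8, 51/8); label the merged cluster DIJPTX
  updated: d(DIJPTX,Z)=74/3
iteration 6: select DIJPTX,Z (d=74/3); attach at lengths (95/24, 37/3); label the merged cluster DIJPTXZ
final tree: (((((D:1/2,T:1/2):3/4,X:5/4):23/4,P:7):11/8,(I:2,J:2):51/8):95/24,Z:37/3)
total length: 1051/24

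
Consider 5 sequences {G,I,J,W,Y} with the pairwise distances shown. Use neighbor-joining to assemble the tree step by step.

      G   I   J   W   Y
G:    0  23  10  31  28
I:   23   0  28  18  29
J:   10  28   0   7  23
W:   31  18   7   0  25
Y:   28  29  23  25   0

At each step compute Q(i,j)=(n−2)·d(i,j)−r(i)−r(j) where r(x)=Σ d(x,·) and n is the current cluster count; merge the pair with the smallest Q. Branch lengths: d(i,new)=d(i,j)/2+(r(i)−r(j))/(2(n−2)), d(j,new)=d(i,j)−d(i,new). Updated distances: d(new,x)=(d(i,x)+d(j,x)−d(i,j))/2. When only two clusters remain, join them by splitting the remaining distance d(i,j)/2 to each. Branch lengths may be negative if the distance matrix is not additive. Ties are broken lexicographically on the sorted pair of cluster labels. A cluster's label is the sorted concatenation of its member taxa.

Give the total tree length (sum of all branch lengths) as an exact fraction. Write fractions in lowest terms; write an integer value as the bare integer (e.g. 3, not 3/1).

411/8

step 1: merge (G,J) at d=10, Q=-130; branch lengths G→9, J→1; new cluster GJ
  updated: d(GJ,I)=41/2, d(GJ,W)=14, d(GJ,Y)=41/2
step 2: merge (GJ,Y) at d=41/2, Q=-177/2; branch lengths GJ→43/8, Y→121/8; new cluster GJY
  updated: d(GJY,I)=29/2, d(GJY,W)=37/4
step 3: merge (GJY,I) at d=29/2, Q=-167/4; branch lengths GJY→23/8, I→93/8; new cluster GIJY
  updated: d(GIJY,W)=51/8
step 4: merge (GIJY,W) at d=51/8; branch lengths GIJY→51/16, W→51/16; new cluster GIJWY
final tree: ((((G:9,J:1):43/8,Y:121/8):23/8,I:93/8):51/16,W:51/16)
total length: 411/8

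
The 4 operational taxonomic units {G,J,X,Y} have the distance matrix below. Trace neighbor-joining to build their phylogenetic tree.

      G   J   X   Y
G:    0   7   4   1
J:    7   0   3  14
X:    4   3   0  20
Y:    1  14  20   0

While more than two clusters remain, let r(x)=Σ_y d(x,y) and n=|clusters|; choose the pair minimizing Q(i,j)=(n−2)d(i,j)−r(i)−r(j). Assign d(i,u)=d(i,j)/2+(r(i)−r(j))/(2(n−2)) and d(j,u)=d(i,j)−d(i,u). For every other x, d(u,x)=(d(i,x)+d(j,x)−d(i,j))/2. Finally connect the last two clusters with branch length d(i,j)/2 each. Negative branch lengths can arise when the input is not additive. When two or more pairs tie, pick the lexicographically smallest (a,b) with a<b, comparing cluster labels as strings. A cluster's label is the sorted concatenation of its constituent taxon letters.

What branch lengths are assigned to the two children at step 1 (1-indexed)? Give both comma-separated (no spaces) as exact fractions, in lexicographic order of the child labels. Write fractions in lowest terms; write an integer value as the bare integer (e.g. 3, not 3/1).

step 1: merge (G,Y) at d=1, Q=-45; branch lengths G→-21/4, Y→25/4; new cluster GY
  updated: d(GY,J)=10, d(GY,X)=23/2
step 2: merge (GY,J) at d=10, Q=-49/2; branch lengths GY→37/4, J→3/4; new cluster GJY
  updated: d(GJY,X)=9/4
step 3: merge (GJY,X) at d=9/4; branch lengths GJY→9/8, X→9/8; new cluster GJXY
final tree: (((G:-21/4,Y:25/4):37/4,J:3/4):9/8,X:9/8)
total length: 53/4

-21/4,25/4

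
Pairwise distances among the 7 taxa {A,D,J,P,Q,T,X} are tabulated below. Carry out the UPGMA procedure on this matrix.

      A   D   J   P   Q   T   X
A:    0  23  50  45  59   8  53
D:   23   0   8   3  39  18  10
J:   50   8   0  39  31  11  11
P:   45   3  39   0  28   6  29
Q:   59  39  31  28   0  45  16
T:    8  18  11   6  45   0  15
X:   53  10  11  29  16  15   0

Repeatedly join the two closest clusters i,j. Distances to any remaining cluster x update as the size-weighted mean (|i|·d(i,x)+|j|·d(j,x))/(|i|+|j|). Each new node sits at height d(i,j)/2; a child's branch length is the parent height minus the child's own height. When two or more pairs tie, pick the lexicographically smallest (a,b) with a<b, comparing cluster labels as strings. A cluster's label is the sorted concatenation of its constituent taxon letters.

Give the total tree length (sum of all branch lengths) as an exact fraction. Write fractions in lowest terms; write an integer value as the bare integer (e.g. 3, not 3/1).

iteration 1: select D,P (d=3); attach at lengths (3/2, 3/2); label the merged cluster DP
  updated: d(A,DP)=34, d(DP,J)=47/2, d(DP,Q)=67/2, d(DP,T)=12, d(DP,X)=39/2
iteration 2: select A,T (d=8); attach at lengths (4, 4); label the merged cluster AT
  updated: d(AT,DP)=23, d(AT,J)=61/2, d(AT,Q)=52, d(AT,X)=34
iteration 3: select J,X (d=11); attach at lengths (11/2, 11/2); label the merged cluster JX
  updated: d(AT,JX)=129/4, d(DP,JX)=43/2, d(JX,Q)=47/2
iteration 4: select DP,JX (d=43/2); attach at lengths (37/4, 21/4); label the merged cluster DJPX
  updated: d(AT,DJPX)=221/8, d(DJPX,Q)=57/2
iteration 5: select AT,DJPX (d=221/8); attach at lengths (157/16, 49/16); label the merged cluster ADJPTX
  updated: d(ADJPTX,Q)=109/3
iteration 6: select ADJPTX,Q (d=109/3); attach at lengths (209/48, 109/6); label the merged cluster ADJPQTX
final tree: (((A:4,T:4):157/16,((D:3/2,P:3/2):37/4,(J:11/2,X:11/2):21/4):49/16):209/48,Q:109/6)
total length: 3451/48

3451/48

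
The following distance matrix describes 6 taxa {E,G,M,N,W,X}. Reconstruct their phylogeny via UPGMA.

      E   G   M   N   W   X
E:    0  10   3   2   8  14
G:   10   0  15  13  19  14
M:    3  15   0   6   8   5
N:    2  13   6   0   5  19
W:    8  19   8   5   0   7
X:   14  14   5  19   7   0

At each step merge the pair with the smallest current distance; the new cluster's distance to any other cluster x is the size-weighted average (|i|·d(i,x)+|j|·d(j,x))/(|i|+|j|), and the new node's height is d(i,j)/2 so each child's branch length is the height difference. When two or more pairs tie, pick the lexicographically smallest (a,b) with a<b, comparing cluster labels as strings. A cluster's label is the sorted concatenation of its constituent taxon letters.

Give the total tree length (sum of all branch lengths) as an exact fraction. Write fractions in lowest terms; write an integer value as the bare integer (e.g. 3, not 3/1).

iteration 1: select E,N (d=2); attach at lengths (1, 1); label the merged cluster EN
  updated: d(EN,G)=23/2, d(EN,M)=9/2, d(EN,W)=13/2, d(EN,X)=33/2
iteration 2: select EN,M (d=9/2); attach at lengths (5/4, 9/4); label the merged cluster EMN
  updated: d(EMN,G)=38/3, d(EMN,W)=7, d(EMN,X)=38/3
iteration 3: select EMN,W (d=7); attach at lengths (5/4, 7/2); label the merged cluster EMNW
  updated: d(EMNW,G)=57/4, d(EMNW,X)=45/4
iteration 4: select EMNW,X (d=45/4); attach at lengths (17/8, 45/8); label the merged cluster EMNWX
  updated: d(EMNWX,G)=71/5
iteration 5: select EMNWX,G (d=71/5); attach at lengths (59/40, 71/10); label the merged cluster EGMNWX
final tree: (((((E:1,N:1):5/4,M:9/4):5/4,W:7/2):17/8,X:45/8):59/40,G:71/10)
total length: 1063/40

1063/40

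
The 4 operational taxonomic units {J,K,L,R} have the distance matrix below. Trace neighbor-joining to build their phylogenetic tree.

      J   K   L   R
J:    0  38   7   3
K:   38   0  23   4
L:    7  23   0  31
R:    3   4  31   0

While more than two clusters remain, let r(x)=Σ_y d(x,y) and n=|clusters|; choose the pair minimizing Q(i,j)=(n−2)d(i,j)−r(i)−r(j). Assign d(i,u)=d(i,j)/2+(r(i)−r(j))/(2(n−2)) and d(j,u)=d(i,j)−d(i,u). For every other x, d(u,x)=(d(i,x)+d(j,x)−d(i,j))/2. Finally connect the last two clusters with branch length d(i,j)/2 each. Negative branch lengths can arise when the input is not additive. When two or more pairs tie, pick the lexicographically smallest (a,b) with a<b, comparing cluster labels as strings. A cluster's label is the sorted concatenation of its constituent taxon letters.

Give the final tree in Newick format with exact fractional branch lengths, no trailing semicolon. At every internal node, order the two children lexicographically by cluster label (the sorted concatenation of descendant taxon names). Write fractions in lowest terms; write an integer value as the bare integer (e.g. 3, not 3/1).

(((J:1/4,L:27/4):73/4,K:35/4):-19/8,R:-19/8)

iteration 1: select J,L (d=7, Q=-95); attach at lengths (1/4, 27/4); label the merged cluster JL
  updated: d(JL,K)=27, d(JL,R)=27/2
iteration 2: select JL,K (d=27, Q=-89/2); attach at lengths (73/4, 35/4); label the merged cluster JKL
  updated: d(JKL,R)=-19/4
iteration 3: select JKL,R (d=-19/4); attach at lengths (-19/8, -19/8); label the merged cluster JKLR
final tree: (((J:1/4,L:27/4):73/4,K:35/4):-19/8,R:-19/8)
total length: 117/4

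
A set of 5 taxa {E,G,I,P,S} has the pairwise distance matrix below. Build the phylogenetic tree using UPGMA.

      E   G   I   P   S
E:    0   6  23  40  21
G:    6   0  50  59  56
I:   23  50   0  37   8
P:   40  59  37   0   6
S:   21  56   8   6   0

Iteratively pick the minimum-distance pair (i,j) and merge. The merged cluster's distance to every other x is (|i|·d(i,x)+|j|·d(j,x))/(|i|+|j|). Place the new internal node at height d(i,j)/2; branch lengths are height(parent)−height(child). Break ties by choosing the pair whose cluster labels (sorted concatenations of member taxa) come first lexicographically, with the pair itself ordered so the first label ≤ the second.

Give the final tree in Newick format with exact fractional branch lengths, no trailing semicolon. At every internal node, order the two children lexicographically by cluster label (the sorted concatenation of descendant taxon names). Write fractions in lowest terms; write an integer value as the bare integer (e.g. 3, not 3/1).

iteration 1: select E,G (d=6); attach at lengths (3, 3); label the merged cluster EG
  updated: d(EG,I)=73/2, d(EG,P)=99/2, d(EG,S)=77/2
iteration 2: select P,S (d=6); attach at lengths (3, 3); label the merged cluster PS
  updated: d(EG,PS)=44, d(I,PS)=45/2
iteration 3: select I,PS (d=45/2); attach at lengths (45/4, 33/4); label the merged cluster IPS
  updated: d(EG,IPS)=83/2
iteration 4: select EG,IPS (d=83/2); attach at lengths (71/4, 19/2); label the merged cluster EGIPS
final tree: ((E:3,G:3):71/4,(I:45/4,(P:3,S:3):33/4):19/2)
total length: 235/4

((E:3,G:3):71/4,(I:45/4,(P:3,S:3):33/4):19/2)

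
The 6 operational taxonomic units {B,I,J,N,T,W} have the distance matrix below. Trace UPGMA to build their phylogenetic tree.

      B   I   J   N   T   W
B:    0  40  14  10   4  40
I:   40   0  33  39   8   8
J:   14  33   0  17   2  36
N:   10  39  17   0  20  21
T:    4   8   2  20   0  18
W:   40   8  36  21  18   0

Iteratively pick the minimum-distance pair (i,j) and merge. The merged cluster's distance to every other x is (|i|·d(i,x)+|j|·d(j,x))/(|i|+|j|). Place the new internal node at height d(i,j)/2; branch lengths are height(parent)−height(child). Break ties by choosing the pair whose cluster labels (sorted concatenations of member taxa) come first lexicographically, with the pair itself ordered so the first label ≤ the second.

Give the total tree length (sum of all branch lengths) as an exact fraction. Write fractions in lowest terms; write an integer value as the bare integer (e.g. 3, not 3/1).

1. join J+T (d=2) ⇒ JT; edges |J|=1, |T|=1
  updated: d(B,JT)=9, d(I,JT)=41/2, d(JT,N)=37/2, d(JT,W)=27
2. join I+W (d=8) ⇒ IW; edges |I|=4, |W|=4
  updated: d(B,IW)=40, d(IW,JT)=95/4, d(IW,N)=30
3. join B+JT (d=9) ⇒ BJT; edges |B|=9/2, |JT|=7/2
  updated: d(BJT,IW)=175/6, d(BJT,N)=47/3
4. join BJT+N (d=47/3) ⇒ BJNT; edges |BJT|=10/3, |N|=47/6
  updated: d(BJNT,IW)=235/8
5. join BJNT+IW (d=235/8) ⇒ BIJNTW; edges |BJNT|=329/48, |IW|=171/16
final tree: (((B:9/2,(J:1,T:1):7/2):10/3,N:47/6):329/48,(I:4,W:4):171/16)
total length: 1121/24

1121/24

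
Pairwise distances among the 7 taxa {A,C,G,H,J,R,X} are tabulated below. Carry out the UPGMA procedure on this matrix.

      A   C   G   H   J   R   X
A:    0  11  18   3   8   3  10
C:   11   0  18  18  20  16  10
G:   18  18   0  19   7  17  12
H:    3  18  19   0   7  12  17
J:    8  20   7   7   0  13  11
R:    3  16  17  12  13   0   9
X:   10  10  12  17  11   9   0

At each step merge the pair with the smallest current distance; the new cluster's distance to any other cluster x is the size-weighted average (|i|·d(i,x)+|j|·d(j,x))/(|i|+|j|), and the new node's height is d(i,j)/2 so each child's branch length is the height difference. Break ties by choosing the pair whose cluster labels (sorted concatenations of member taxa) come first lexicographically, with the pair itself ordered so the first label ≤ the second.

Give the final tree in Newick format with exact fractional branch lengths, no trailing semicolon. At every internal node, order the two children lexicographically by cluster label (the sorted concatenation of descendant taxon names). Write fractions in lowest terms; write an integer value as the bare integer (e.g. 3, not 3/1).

((((A:3/2,H:3/2):9/4,R:15/4):3,(C:5,X:5):7/4):2/5,(G:7/2,J:7/2):73/20)

1. join A+H (d=3) ⇒ AH; edges |A|=3/2, |H|=3/2
  updated: d(AH,C)=29/2, d(AH,G)=37/2, d(AH,J)=15/2, d(AH,R)=15/2, d(AH,X)=27/2
2. join G+J (d=7) ⇒ GJ; edges |G|=7/2, |J|=7/2
  updated: d(AH,GJ)=13, d(C,GJ)=19, d(GJ,R)=15, d(GJ,X)=23/2
3. join AH+R (d=15/2) ⇒ AHR; edges |AH|=9/4, |R|=15/4
  updated: d(AHR,C)=15, d(AHR,GJ)=41/3, d(AHR,X)=12
4. join C+X (d=10) ⇒ CX; edges |C|=5, |X|=5
  updated: d(AHR,CX)=27/2, d(CX,GJ)=61/4
5. join AHR+CX (d=27/2) ⇒ ACHRX; edges |AHR|=3, |CX|=7/4
  updated: d(ACHRX,GJ)=143/10
6. join ACHRX+GJ (d=143/10) ⇒ ACGHJRX; edges |ACHRX|=2/5, |GJ|=73/20
final tree: ((((A:3/2,H:3/2):9/4,R:15/4):3,(C:5,X:5):7/4):2/5,(G:7/2,J:7/2):73/20)
total length: 174/5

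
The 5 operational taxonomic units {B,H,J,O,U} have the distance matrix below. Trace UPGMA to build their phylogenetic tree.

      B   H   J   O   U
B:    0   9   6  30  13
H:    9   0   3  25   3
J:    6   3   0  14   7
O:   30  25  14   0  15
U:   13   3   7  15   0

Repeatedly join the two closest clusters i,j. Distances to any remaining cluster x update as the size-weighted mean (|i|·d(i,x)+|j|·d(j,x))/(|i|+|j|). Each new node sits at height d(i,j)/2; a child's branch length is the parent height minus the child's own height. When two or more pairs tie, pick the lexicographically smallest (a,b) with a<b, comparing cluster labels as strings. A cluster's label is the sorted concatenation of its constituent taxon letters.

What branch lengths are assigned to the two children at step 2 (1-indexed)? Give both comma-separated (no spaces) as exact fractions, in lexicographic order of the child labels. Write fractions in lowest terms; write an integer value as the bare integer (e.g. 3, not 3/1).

iteration 1: select H,J (d=3); attach at lengths (3/2, 3/2); label the merged cluster HJ
  updated: d(B,HJ)=15/2, d(HJ,O)=39/2, d(HJ,U)=5
iteration 2: select HJ,U (d=5); attach at lengths (1, 5/2); label the merged cluster HJU
  updated: d(B,HJU)=28/3, d(HJU,O)=18
iteration 3: select B,HJU (d=28/3); attach at lengths (14/3, 13/6); label the merged cluster BHJU
  updated: d(BHJU,O)=21
iteration 4: select BHJU,O (d=21); attach at lengths (35/6, 21/2); label the merged cluster BHJOU
final tree: ((B:14/3,((H:3/2,J:3/2):1,U:5/2):13/6):35/6,O:21/2)
total length: 89/3

1,5/2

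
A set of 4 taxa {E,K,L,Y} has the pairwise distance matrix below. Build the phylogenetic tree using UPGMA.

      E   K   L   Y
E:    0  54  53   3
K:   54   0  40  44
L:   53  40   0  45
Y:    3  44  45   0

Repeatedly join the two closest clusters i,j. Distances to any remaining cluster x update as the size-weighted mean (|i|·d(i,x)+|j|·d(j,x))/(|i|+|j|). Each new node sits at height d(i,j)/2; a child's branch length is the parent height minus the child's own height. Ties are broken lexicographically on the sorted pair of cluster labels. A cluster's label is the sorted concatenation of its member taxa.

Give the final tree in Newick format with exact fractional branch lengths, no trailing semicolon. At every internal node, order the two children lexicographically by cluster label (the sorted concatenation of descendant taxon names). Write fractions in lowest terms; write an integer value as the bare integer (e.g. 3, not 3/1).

((E:3/2,Y:3/2):23,(K:20,L:20):9/2)

step 1: merge (E,Y) at d=3; branch lengths E→3/2, Y→3/2; new cluster EY
  updated: d(EY,K)=49, d(EY,L)=49
step 2: merge (K,L) at d=40; branch lengths K→20, L→20; new cluster KL
  updated: d(EY,KL)=49
step 3: merge (EY,KL) at d=49; branch lengths EY→23, KL→9/2; new cluster EKLY
final tree: ((E:3/2,Y:3/2):23,(K:20,L:20):9/2)
total length: 141/2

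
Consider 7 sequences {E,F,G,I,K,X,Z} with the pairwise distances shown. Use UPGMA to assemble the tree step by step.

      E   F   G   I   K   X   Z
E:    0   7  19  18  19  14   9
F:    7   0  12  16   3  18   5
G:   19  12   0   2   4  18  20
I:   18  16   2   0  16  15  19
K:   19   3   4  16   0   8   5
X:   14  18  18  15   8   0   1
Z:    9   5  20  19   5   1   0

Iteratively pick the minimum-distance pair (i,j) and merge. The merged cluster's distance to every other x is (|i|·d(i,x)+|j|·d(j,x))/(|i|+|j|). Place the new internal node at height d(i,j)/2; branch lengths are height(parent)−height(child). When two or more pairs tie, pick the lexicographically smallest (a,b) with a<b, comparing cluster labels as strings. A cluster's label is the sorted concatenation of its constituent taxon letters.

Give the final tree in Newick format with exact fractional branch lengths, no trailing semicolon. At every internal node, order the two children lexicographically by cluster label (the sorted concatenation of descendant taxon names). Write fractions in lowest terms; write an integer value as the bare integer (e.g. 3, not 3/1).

((E:49/8,((F:3/2,K:3/2):3,(X:1/2,Z:1/2):4):13/8):69/40,(G:1,I:1):137/20)

1. join X+Z (d=1) ⇒ XZ; edges |X|=1/2, |Z|=1/2
  updated: d(E,XZ)=23/2, d(F,XZ)=23/2, d(G,XZ)=19, d(I,XZ)=17, d(K,XZ)=13/2
2. join G+I (d=2) ⇒ GI; edges |G|=1, |I|=1
  updated: d(E,GI)=37/2, d(F,GI)=14, d(GI,K)=10, d(GI,XZ)=18
3. join F+K (d=3) ⇒ FK; edges |F|=3/2, |K|=3/2
  updated: d(E,FK)=13, d(FK,GI)=12, d(FK,XZ)=9
4. join FK+XZ (d=9) ⇒ FKXZ; edges |FK|=3, |XZ|=4
  updated: d(E,FKXZ)=49/4, d(FKXZ,GI)=15
5. join E+FKXZ (d=49/4) ⇒ EFKXZ; edges |E|=49/8, |FKXZ|=13/8
  updated: d(EFKXZ,GI)=157/10
6. join EFKXZ+GI (d=157/10) ⇒ EFGIKXZ; edges |EFKXZ|=69/40, |GI|=137/20
final tree: ((E:49/8,((F:3/2,K:3/2):3,(X:1/2,Z:1/2):4):13/8):69/40,(G:1,I:1):137/20)
total length: 1173/40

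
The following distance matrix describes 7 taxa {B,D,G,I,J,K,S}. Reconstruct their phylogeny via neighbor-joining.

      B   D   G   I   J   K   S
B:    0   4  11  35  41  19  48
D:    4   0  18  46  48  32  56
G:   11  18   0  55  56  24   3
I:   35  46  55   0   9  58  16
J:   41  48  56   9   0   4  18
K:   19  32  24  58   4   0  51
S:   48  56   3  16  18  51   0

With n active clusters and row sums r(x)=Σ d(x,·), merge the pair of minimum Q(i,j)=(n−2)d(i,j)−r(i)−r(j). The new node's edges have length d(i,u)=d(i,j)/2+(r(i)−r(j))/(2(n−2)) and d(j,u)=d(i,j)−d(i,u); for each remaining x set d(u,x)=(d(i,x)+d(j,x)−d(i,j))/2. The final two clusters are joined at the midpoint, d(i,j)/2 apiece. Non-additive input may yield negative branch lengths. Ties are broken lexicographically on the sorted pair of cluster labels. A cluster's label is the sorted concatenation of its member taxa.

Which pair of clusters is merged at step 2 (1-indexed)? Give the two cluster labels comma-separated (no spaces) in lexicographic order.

1. join I+J (d=9, Q=-350) ⇒ IJ; edges |I|=44/5, |J|=1/5
  updated: d(B,IJ)=67/2, d(D,IJ)=85/2, d(G,IJ)=51, d(IJ,K)=53/2, d(IJ,S)=25/2
2. join IJ+S (d=25/2, Q=-573/2) ⇒ IJS; edges |IJ|=91/16, |S|=109/16
  updated: d(B,IJS)=69/2, d(D,IJS)=43, d(G,IJS)=83/4, d(IJS,K)=65/2
3. join B+D (d=4, Q=-307/2) ⇒ BD; edges |B|=-11/4, |D|=27/4
  updated: d(BD,G)=25/2, d(BD,IJS)=147/4, d(BD,K)=47/2
4. join BD+K (d=47/2, Q=-423/4) ⇒ BDK; edges |BD|=159/16, |K|=217/16
  updated: d(BDK,G)=13/2, d(BDK,IJS)=183/8
5. join BDK+G (d=13/2, Q=-401/8) ⇒ BDGK; edges |BDK|=69/16, |G|=35/16
  updated: d(BDGK,IJS)=297/16
6. join BDGK+IJS (d=297/16) ⇒ BDGIJKS; edges |BDGK|=297/32, |IJS|=297/32
final tree: ((((B:-11/4,D:27/4):159/16,K:217/16):69/16,G:35/16):297/32,((I:44/5,J:1/5):91/16,S:109/16):297/32)
total length: 1185/16

IJ,S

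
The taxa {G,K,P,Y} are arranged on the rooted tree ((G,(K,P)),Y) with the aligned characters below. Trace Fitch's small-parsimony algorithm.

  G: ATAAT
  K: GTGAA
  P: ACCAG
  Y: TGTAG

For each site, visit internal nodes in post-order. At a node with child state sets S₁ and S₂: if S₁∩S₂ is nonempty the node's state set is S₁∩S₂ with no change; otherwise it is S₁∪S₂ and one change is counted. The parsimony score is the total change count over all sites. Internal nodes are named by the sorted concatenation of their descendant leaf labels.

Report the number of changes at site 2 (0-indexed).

3

KP@0: {G} ∪ {A} = {A,G} (union, +1)
GKP@0: {A} ∩ {A,G} = {A} (intersection, +0)
GKPY@0: {A} ∪ {T} = {A,T} (union, +1)
KP@1: {T} ∪ {C} = {C,T} (union, +1)
GKP@1: {T} ∩ {C,T} = {T} (intersection, +0)
GKPY@1: {T} ∪ {G} = {G,T} (union, +1)
KP@2: {G} ∪ {C} = {C,G} (union, +1)
GKP@2: {A} ∪ {C,G} = {A,C,G} (union, +1)
GKPY@2: {A,C,G} ∪ {T} = {A,C,G,T} (union, +1)
KP@3: {A} ∩ {A} = {A} (intersection, +0)
GKP@3: {A} ∩ {A} = {A} (intersection, +0)
GKPY@3: {A} ∩ {A} = {A} (intersection, +0)
KP@4: {A} ∪ {G} = {A,G} (union, +1)
GKP@4: {T} ∪ {A,G} = {A,G,T} (union, +1)
GKPY@4: {A,G,T} ∩ {G} = {G} (intersection, +0)
per-site changes: [2, 2, 3, 0, 2]; total = 9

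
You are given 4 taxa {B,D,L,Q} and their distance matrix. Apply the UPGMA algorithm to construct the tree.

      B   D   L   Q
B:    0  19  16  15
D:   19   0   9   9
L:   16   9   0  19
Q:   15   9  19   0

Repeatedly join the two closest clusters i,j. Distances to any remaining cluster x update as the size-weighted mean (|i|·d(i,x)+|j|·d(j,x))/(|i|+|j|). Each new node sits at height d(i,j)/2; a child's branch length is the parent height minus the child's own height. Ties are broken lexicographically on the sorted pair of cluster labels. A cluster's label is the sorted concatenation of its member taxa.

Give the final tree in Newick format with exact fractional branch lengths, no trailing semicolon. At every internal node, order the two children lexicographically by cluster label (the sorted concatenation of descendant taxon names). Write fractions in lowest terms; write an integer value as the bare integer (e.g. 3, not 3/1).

1. join D+L (d=9) ⇒ DL; edges |D|=9/2, |L|=9/2
  updated: d(B,DL)=35/2, d(DL,Q)=14
2. join DL+Q (d=14) ⇒ DLQ; edges |DL|=5/2, |Q|=7
  updated: d(B,DLQ)=50/3
3. join B+DLQ (d=50/3) ⇒ BDLQ; edges |B|=25/3, |DLQ|=4/3
final tree: (B:25/3,((D:9/2,L:9/2):5/2,Q:7):4/3)
total length: 169/6

(B:25/3,((D:9/2,L:9/2):5/2,Q:7):4/3)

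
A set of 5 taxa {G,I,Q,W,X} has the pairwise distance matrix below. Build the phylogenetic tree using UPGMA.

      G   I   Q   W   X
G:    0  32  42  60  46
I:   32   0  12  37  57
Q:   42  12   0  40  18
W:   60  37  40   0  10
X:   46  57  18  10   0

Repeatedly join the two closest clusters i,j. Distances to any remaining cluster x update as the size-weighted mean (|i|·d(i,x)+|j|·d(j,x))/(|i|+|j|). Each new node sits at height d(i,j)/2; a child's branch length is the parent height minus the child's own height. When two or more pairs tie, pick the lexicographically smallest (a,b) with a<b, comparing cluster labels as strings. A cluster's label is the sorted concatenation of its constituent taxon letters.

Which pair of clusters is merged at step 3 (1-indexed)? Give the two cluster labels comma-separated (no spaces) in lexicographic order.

step 1: merge (W,X) at d=10; branch lengths W→5, X→5; new cluster WX
  updated: d(G,WX)=53, d(I,WX)=47, d(Q,WX)=29
step 2: merge (I,Q) at d=12; branch lengths I→6, Q→6; new cluster IQ
  updated: d(G,IQ)=37, d(IQ,WX)=38
step 3: merge (G,IQ) at d=37; branch lengths G→37/2, IQ→25/2; new cluster GIQ
  updated: d(GIQ,WX)=43
step 4: merge (GIQ,WX) at d=43; branch lengths GIQ→3, WX→33/2; new cluster GIQWX
final tree: ((G:37/2,(I:6,Q:6):25/2):3,(W:5,X:5):33/2)
total length: 145/2

G,IQ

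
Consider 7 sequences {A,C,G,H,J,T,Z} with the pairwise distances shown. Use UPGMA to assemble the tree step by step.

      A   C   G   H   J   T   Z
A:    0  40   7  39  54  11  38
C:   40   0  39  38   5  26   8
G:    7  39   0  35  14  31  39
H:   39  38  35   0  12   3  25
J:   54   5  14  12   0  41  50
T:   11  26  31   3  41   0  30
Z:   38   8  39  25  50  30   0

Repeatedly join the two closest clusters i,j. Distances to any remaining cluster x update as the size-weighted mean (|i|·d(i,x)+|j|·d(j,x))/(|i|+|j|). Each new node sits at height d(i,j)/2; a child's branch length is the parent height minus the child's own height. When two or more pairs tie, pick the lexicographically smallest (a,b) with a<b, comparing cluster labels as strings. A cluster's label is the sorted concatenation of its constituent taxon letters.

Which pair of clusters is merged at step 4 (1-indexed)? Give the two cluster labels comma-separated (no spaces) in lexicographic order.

step 1: merge (H,T) at d=3; branch lengths H→3/2, T→3/2; new cluster HT
  updated: d(A,HT)=25, d(C,HT)=32, d(G,HT)=33, d(HT,J)=53/2, d(HT,Z)=55/2
step 2: merge (C,J) at d=5; branch lengths C→5/2, J→5/2; new cluster CJ
  updated: d(A,CJ)=47, d(CJ,G)=53/2, d(CJ,HT)=117/4, d(CJ,Z)=29
step 3: merge (A,G) at d=7; branch lengths A→7/2, G→7/2; new cluster AG
  updated: d(AG,CJ)=147/4, d(AG,HT)=29, d(AG,Z)=77/2
step 4: merge (HT,Z) at d=55/2; branch lengths HT→49/4, Z→55/4; new cluster HTZ
  updated: d(AG,HTZ)=193/6, d(CJ,HTZ)=175/6
step 5: merge (CJ,HTZ) at d=175/6; branch lengths CJ→145/12, HTZ→5/6; new cluster CHJTZ
  updated: d(AG,CHJTZ)=34
step 6: merge (AG,CHJTZ) at d=34; branch lengths AG→27/2, CHJTZ→29/12; new cluster ACGHJTZ
final tree: ((A:7/2,G:7/2):27/2,((C:5/2,J:5/2):145/12,((H:3/2,T:3/2):49/4,Z:55/4):5/6):29/12)
total length: 419/6

HT,Z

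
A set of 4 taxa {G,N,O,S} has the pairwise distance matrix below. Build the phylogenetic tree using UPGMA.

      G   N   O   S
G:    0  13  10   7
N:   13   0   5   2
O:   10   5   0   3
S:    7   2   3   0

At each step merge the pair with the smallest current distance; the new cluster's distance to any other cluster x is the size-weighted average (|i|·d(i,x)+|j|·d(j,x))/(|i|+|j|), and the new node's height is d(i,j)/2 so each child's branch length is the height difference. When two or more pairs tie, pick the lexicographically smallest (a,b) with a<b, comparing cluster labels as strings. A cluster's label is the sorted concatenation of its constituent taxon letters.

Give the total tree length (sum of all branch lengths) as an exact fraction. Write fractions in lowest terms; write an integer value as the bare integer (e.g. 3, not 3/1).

13

iteration 1: select N,S (d=2); attach at lengths (1, 1); label the merged cluster NS
  updated: d(G,NS)=10, d(NS,O)=4
iteration 2: select NS,O (d=4); attach at lengths (1, 2); label the merged cluster NOS
  updated: d(G,NOS)=10
iteration 3: select G,NOS (d=10); attach at lengths (5, 3); label the merged cluster GNOS
final tree: (G:5,((N:1,S:1):1,O:2):3)
total length: 13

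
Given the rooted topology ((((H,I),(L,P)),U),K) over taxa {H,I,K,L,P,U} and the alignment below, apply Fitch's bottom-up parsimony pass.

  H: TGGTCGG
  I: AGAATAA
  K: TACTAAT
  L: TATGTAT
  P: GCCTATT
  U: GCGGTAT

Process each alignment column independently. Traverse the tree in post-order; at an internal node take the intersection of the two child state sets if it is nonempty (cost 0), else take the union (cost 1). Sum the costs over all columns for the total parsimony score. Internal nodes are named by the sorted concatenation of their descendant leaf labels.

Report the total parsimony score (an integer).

20

site 0, node HI: H={T} ∪ I={A} → {A,T} (+1)
site 0, node LP: L={T} ∪ P={G} → {G,T} (+1)
site 0, node HILP: HI={A,T} ∩ LP={G,T} → {T} (+0)
site 0, node HILPU: HILP={T} ∪ U={G} → {G,T} (+1)
site 0, node HIKLPU: HILPU={G,T} ∩ K={T} → {T} (+0)
site 1, node HI: H={G} ∩ I={G} → {G} (+0)
site 1, node LP: L={A} ∪ P={C} → {A,C} (+1)
site 1, node HILP: HI={G} ∪ LP={A,C} → {A,C,G} (+1)
site 1, node HILPU: HILP={A,C,G} ∩ U={C} → {C} (+0)
site 1, node HIKLPU: HILPU={C} ∪ K={A} → {A,C} (+1)
site 2, node HI: H={G} ∪ I={A} → {A,G} (+1)
site 2, node LP: L={T} ∪ P={C} → {C,T} (+1)
site 2, node HILP: HI={A,G} ∪ LP={C,T} → {A,C,G,T} (+1)
site 2, node HILPU: HILP={A,C,G,T} ∩ U={G} → {G} (+0)
site 2, node HIKLPU: HILPU={G} ∪ K={C} → {C,G} (+1)
site 3, node HI: H={T} ∪ I={A} → {A,T} (+1)
site 3, node LP: L={G} ∪ P={T} → {G,T} (+1)
site 3, node HILP: HI={A,T} ∩ LP={G,T} → {T} (+0)
site 3, node HILPU: HILP={T} ∪ U={G} → {G,T} (+1)
site 3, node HIKLPU: HILPU={G,T} ∩ K={T} → {T} (+0)
site 4, node HI: H={C} ∪ I={T} → {C,T} (+1)
site 4, node LP: L={T} ∪ P={A} → {A,T} (+1)
site 4, node HILP: HI={C,T} ∩ LP={A,T} → {T} (+0)
site 4, node HILPU: HILP={T} ∩ U={T} → {T} (+0)
site 4, node HIKLPU: HILPU={T} ∪ K={A} → {A,T} (+1)
site 5, node HI: H={G} ∪ I={A} → {A,G} (+1)
site 5, node LP: L={A} ∪ P={T} → {A,T} (+1)
site 5, node HILP: HI={A,G} ∩ LP={A,T} → {A} (+0)
site 5, node HILPU: HILP={A} ∩ U={A} → {A} (+0)
site 5, node HIKLPU: HILPU={A} ∩ K={A} → {A} (+0)
site 6, node HI: H={G} ∪ I={A} → {A,G} (+1)
site 6, node LP: L={T} ∩ P={T} → {T} (+0)
site 6, node HILP: HI={A,G} ∪ LP={T} → {A,G,T} (+1)
site 6, node HILPU: HILP={A,G,T} ∩ U={T} → {T} (+0)
site 6, node HIKLPU: HILPU={T} ∩ K={T} → {T} (+0)
per-site changes: [3, 3, 4, 3, 3, 2, 2]; total = 20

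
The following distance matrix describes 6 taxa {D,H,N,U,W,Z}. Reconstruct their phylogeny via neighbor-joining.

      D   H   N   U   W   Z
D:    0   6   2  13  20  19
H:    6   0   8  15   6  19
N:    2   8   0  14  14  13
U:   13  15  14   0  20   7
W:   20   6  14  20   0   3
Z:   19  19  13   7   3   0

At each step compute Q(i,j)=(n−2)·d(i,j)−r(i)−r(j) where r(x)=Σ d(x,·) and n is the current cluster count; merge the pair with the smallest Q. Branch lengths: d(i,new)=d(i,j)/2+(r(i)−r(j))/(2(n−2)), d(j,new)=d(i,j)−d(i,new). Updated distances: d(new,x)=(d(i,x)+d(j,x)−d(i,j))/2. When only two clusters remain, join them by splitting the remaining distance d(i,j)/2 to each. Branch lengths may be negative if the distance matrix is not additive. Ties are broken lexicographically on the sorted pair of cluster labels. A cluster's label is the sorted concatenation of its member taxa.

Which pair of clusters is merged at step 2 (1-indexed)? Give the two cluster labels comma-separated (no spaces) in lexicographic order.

U,WZ

1. join W+Z (d=3, Q=-112) ⇒ WZ; edges |W|=7/4, |Z|=5/4
  updated: d(D,WZ)=18, d(H,WZ)=11, d(N,WZ)=12, d(U,WZ)=12
2. join U+WZ (d=12, Q=-71) ⇒ UWZ; edges |U|=37/6, |WZ|=35/6
  updated: d(D,UWZ)=19/2, d(H,UWZ)=7, d(N,UWZ)=7
3. join D+N (d=2, Q=-61/2) ⇒ DN; edges |D|=9/8, |N|=7/8
  updated: d(DN,H)=6, d(DN,UWZ)=29/4
4. join DN+H (d=6, Q=-81/4) ⇒ DHN; edges |DN|=25/8, |H|=23/8
  updated: d(DHN,UWZ)=33/8
5. join DHN+UWZ (d=33/8) ⇒ DHNUWZ; edges |DHN|=33/16, |UWZ|=33/16
final tree: (((D:9/8,N:7/8):25/8,H:23/8):33/16,(U:37/6,(W:7/4,Z:5/4):35/6):33/16)
total length: 217/8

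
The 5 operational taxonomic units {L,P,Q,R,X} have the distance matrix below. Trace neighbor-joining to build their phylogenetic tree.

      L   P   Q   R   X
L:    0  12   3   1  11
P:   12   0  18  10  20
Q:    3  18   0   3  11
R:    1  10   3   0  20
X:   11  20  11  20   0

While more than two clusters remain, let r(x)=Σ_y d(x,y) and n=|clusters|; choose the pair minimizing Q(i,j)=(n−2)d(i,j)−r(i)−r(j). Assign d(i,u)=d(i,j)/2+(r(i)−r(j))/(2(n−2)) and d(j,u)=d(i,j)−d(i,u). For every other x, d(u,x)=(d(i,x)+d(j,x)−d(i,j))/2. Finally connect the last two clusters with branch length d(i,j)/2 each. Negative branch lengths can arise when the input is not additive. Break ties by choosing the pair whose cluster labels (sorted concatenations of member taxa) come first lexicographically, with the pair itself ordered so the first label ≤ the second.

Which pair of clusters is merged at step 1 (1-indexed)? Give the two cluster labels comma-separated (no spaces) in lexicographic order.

step 1: merge (P,R) at d=10, Q=-64; branch lengths P→28/3, R→2/3; new cluster PR
  updated: d(L,PR)=3/2, d(PR,Q)=11/2, d(PR,X)=15
step 2: merge (L,PR) at d=3/2, Q=-69/2; branch lengths L→-7/8, PR→19/8; new cluster LPR
  updated: d(LPR,Q)=7/2, d(LPR,X)=49/4
step 3: merge (LPR,Q) at d=7/2, Q=-107/4; branch lengths LPR→19/8, Q→9/8; new cluster LPQR
  updated: d(LPQR,X)=79/8
step 4: merge (LPQR,X) at d=79/8; branch lengths LPQR→79/16, X→79/16; new cluster LPQRX
final tree: (((L:-7/8,(P:28/3,R:2/3):19/8):19/8,Q:9/8):79/16,X:79/16)
total length: 199/8

P,R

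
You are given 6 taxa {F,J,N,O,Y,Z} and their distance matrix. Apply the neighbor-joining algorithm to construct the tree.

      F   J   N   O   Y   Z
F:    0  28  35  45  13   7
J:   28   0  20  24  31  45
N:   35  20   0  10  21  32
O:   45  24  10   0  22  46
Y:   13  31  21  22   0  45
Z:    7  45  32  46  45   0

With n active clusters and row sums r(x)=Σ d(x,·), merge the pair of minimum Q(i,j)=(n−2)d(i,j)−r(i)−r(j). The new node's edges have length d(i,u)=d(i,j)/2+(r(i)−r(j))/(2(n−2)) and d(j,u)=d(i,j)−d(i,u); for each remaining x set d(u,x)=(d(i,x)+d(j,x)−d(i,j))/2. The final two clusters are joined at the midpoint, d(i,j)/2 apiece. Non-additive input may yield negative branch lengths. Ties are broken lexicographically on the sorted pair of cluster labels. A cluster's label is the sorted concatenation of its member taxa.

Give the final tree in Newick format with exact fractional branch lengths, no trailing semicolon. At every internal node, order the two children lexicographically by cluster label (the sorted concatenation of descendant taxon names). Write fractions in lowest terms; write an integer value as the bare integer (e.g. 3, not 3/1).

iteration 1: select F,Z (d=7, Q=-275); attach at lengths (-19/8, 75/8); label the merged cluster FZ
  updated: d(FZ,J)=33, d(FZ,N)=30, d(FZ,O)=42, d(FZ,Y)=51/2
iteration 2: select FZ,Y (d=51/2, Q=-307/2); attach at lengths (215/12, 91/12); label the merged cluster FYZ
  updated: d(FYZ,J)=77/4, d(FYZ,N)=51/4, d(FYZ,O)=77/4
iteration 3: select FYZ,J (d=77/4, Q=-76); attach at lengths (53/8, 101/8); label the merged cluster FJYZ
  updated: d(FJYZ,N)=27/4, d(FJYZ,O)=12
iteration 4: select FJYZ,N (d=27/4, Q=-115/4); attach at lengths (35/8, 19/8); label the merged cluster FJNYZ
  updated: d(FJNYZ,O)=61/8
iteration 5: select FJNYZ,O (d=61/8); attach at lengths (61/16, 61/16); label the merged cluster FJNOYZ
final tree: (((((F:-19/8,Z:75/8):215/12,Y:91/12):53/8,J:101/8):35/8,N:19/8):61/16,O:61/16)
total length: 529/8

(((((F:-19/8,Z:75/8):215/12,Y:91/12):53/8,J:101/8):35/8,N:19/8):61/16,O:61/16)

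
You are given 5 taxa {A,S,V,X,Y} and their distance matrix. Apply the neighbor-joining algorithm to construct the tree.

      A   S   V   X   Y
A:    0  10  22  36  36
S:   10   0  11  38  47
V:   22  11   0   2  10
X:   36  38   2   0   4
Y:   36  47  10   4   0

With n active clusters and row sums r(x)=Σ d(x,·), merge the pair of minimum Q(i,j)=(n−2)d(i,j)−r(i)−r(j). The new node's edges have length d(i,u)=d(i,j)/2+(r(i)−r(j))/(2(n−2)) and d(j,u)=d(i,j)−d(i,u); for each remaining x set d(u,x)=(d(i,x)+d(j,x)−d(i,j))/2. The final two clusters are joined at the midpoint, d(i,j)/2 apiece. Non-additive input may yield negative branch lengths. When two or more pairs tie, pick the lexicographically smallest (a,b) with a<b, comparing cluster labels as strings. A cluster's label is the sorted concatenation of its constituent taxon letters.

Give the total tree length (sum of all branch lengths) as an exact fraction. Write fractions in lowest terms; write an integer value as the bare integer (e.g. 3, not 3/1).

303/8

iteration 1: select A,S (d=10, Q=-180); attach at lengths (14/3, 16/3); label the merged cluster AS
  updated: d(AS,V)=23/2, d(AS,X)=32, d(AS,Y)=73/2
iteration 2: select AS,V (d=23/2, Q=-161/2); attach at lengths (159/8, -67/8); label the merged cluster ASV
  updated: d(ASV,X)=45/4, d(ASV,Y)=35/2
iteration 3: select ASV,X (d=45/4, Q=-131/4); attach at lengths (99/8, -9/8); label the merged cluster ASVX
  updated: d(ASVX,Y)=41/8
iteration 4: select ASVX,Y (d=41/8); attach at lengths (41/16, 41/16); label the merged cluster ASVXY
final tree: ((((A:14/3,S:16/3):159/8,V:-67/8):99/8,X:-9/8):41/16,Y:41/16)
total length: 303/8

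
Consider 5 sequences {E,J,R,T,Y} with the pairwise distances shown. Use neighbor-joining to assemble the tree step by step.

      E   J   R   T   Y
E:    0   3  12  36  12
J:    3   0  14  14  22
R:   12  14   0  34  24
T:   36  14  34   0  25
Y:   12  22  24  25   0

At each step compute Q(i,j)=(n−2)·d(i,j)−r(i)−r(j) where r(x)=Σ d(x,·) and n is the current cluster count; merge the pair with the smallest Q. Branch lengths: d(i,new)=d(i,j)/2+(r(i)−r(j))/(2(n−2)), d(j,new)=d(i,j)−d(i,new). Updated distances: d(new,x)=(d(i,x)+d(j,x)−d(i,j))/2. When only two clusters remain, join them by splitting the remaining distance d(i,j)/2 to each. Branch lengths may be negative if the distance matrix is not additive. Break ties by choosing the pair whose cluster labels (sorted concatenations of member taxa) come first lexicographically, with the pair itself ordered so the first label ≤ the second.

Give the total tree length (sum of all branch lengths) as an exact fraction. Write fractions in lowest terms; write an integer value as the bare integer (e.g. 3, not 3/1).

iteration 1: select J,T (d=14, Q=-120); attach at lengths (-7/3, 49/3); label the merged cluster JT
  updated: d(E,JT)=25/2, d(JT,R)=17, d(JT,Y)=33/2
iteration 2: select E,R (d=12, Q=-131/2); attach at lengths (15/8, 81/8); label the merged cluster ER
  updated: d(ER,JT)=35/4, d(ER,Y)=12
iteration 3: select ER,JT (d=35/4, Q=-149/4); attach at lengths (17/8, 53/8); label the merged cluster EJRT
  updated: d(EJRT,Y)=79/8
iteration 4: select EJRT,Y (d=79/8); attach at lengths (79/16, 79/16); label the merged cluster EJRTY
final tree: (((E:15/8,R:81/8):17/8,(J:-7/3,T:49/3):53/8):79/16,Y:79/16)
total length: 357/8

357/8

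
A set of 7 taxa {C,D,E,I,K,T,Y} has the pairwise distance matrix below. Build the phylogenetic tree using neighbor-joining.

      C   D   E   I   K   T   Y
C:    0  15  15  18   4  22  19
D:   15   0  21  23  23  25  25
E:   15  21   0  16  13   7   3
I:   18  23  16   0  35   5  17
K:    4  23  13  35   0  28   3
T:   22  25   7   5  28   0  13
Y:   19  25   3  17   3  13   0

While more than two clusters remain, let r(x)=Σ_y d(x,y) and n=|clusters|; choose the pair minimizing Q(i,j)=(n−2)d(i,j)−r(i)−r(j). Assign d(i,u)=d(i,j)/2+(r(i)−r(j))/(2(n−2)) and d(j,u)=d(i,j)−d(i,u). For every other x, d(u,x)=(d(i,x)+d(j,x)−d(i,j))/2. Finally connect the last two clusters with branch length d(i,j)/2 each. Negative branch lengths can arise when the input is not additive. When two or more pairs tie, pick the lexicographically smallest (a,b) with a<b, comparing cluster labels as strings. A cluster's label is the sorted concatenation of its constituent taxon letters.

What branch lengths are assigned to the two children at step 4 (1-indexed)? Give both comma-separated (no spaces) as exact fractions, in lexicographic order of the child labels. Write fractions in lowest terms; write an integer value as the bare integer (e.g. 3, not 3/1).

83/16,123/16

step 1: merge (I,T) at d=5, Q=-189; branch lengths I→39/10, T→11/10; new cluster IT
  updated: d(C,IT)=35/2, d(D,IT)=43/2, d(E,IT)=9, d(IT,K)=29, d(IT,Y)=25/2
step 2: merge (C,K) at d=4, Q=-253/2; branch lengths C→29/16, K→35/16; new cluster CK
  updated: d(CK,D)=17, d(CK,E)=12, d(CK,IT)=85/4, d(CK,Y)=9
step 3: merge (CK,D) at d=17, Q=-371/4; branch lengths CK→103/24, D→305/24; new cluster CDK
  updated: d(CDK,E)=8, d(CDK,IT)=103/8, d(CDK,Y)=17/2
step 4: merge (CDK,IT) at d=103/8, Q=-38; branch lengths CDK→83/16, IT→123/16; new cluster CDIKT
  updated: d(CDIKT,E)=33/16, d(CDIKT,Y)=65/16
step 5: merge (CDIKT,E) at d=33/16, Q=-73/8; branch lengths CDIKT→25/16, E→1/2; new cluster CDEIKT
  updated: d(CDEIKT,Y)=5/2
step 6: merge (CDEIKT,Y) at d=5/2; branch lengths CDEIKT→5/4, Y→5/4; new cluster CDEIKTY
final tree: (((((C:29/16,K:35/16):103/24,D:305/24):83/16,(I:39/10,T:11/10):123/16):25/16,E:1/2):5/4,Y:5/4)
total length: 695/16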